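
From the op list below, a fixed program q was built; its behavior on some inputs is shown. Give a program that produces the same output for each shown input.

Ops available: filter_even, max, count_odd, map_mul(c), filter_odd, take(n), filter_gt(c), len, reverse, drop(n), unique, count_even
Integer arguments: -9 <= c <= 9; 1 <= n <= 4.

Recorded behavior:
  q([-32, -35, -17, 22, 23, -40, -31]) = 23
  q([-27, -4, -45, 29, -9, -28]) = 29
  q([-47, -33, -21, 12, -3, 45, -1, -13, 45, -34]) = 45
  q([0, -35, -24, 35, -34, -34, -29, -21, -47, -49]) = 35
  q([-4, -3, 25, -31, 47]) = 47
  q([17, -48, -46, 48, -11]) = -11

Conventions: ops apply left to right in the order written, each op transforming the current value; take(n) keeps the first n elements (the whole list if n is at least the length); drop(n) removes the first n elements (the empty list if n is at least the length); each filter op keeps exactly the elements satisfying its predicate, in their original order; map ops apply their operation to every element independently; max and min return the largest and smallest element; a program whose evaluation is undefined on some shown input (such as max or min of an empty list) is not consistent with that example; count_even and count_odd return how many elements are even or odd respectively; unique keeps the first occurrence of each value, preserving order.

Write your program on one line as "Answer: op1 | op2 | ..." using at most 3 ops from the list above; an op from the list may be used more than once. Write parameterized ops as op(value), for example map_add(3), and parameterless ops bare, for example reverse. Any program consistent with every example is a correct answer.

filter_odd | drop(1) | max

Check, running the answer program on each example:
  [-32, -35, -17, 22, 23, -40, -31] -> [-35, -17, 23, -31] -> [-17, 23, -31] -> 23
  [-27, -4, -45, 29, -9, -28] -> [-27, -45, 29, -9] -> [-45, 29, -9] -> 29
  [-47, -33, -21, 12, -3, 45, -1, -13, 45, -34] -> [-47, -33, -21, -3, 45, -1, -13, 45] -> [-33, -21, -3, 45, -1, -13, 45] -> 45
  [0, -35, -24, 35, -34, -34, -29, -21, -47, -49] -> [-35, 35, -29, -21, -47, -49] -> [35, -29, -21, -47, -49] -> 35
  [-4, -3, 25, -31, 47] -> [-3, 25, -31, 47] -> [25, -31, 47] -> 47
  [17, -48, -46, 48, -11] -> [17, -11] -> [-11] -> -11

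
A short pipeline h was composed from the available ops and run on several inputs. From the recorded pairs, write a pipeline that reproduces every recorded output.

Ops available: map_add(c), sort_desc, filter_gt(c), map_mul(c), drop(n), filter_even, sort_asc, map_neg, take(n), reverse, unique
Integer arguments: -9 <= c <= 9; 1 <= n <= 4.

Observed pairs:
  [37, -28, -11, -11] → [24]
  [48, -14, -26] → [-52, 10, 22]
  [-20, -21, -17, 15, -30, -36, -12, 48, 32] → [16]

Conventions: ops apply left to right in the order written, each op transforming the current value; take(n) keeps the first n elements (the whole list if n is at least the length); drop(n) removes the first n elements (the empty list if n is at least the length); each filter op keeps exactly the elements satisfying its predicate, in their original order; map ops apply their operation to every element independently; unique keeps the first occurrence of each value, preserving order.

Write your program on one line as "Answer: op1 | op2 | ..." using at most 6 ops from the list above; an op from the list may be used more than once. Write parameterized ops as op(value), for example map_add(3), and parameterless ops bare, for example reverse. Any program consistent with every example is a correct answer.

take(4) | map_neg | unique | map_add(-4) | filter_even

Check, running the answer program on each example:
  [37, -28, -11, -11] -> [37, -28, -11, -11] -> [-37, 28, 11, 11] -> [-37, 28, 11] -> [-41, 24, 7] -> [24]
  [48, -14, -26] -> [48, -14, -26] -> [-48, 14, 26] -> [-48, 14, 26] -> [-52, 10, 22] -> [-52, 10, 22]
  [-20, -21, -17, 15, -30, -36, -12, 48, 32] -> [-20, -21, -17, 15] -> [20, 21, 17, -15] -> [20, 21, 17, -15] -> [16, 17, 13, -19] -> [16]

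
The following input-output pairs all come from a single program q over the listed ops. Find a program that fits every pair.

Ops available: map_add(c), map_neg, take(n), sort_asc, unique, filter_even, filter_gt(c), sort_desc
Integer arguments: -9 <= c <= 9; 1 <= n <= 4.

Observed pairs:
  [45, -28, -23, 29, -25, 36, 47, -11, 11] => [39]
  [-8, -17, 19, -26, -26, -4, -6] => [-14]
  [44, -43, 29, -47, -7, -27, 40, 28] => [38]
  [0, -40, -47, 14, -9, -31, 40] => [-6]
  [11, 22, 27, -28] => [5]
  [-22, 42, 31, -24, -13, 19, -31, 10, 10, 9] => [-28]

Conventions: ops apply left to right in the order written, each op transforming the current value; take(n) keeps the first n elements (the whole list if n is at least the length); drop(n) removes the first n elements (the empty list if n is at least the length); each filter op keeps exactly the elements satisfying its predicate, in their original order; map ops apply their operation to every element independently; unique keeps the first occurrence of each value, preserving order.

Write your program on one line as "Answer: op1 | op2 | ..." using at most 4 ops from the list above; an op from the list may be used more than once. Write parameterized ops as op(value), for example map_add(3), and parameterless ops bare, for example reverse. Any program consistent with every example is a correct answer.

map_add(-8) | map_add(2) | take(3) | take(1)

Check, running the answer program on each example:
  [45, -28, -23, 29, -25, 36, 47, -11, 11] -> [37, -36, -31, 21, -33, 28, 39, -19, 3] -> [39, -34, -29, 23, -31, 30, 41, -17, 5] -> [39, -34, -29] -> [39]
  [-8, -17, 19, -26, -26, -4, -6] -> [-16, -25, 11, -34, -34, -12, -14] -> [-14, -23, 13, -32, -32, -10, -12] -> [-14, -23, 13] -> [-14]
  [44, -43, 29, -47, -7, -27, 40, 28] -> [36, -51, 21, -55, -15, -35, 32, 20] -> [38, -49, 23, -53, -13, -33, 34, 22] -> [38, -49, 23] -> [38]
  [0, -40, -47, 14, -9, -31, 40] -> [-8, -48, -55, 6, -17, -39, 32] -> [-6, -46, -53, 8, -15, -37, 34] -> [-6, -46, -53] -> [-6]
  [11, 22, 27, -28] -> [3, 14, 19, -36] -> [5, 16, 21, -34] -> [5, 16, 21] -> [5]
  [-22, 42, 31, -24, -13, 19, -31, 10, 10, 9] -> [-30, 34, 23, -32, -21, 11, -39, 2, 2, 1] -> [-28, 36, 25, -30, -19, 13, -37, 4, 4, 3] -> [-28, 36, 25] -> [-28]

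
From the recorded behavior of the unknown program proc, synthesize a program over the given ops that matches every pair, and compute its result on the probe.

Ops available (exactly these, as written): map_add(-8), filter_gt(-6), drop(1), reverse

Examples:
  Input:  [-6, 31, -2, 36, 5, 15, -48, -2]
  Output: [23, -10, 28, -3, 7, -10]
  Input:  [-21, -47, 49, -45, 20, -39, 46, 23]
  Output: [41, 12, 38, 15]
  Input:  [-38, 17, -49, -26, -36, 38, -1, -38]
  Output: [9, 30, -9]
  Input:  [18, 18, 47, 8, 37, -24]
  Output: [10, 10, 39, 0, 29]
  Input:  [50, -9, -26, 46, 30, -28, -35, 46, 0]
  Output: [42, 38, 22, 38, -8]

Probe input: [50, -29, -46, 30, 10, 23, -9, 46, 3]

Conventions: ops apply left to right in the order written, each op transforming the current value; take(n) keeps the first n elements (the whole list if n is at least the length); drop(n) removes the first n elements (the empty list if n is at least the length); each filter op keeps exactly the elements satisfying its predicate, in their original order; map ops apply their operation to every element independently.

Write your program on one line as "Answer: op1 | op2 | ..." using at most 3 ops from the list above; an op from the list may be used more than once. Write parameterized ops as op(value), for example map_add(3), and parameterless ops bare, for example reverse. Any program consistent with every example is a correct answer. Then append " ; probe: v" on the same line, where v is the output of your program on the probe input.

filter_gt(-6) | map_add(-8) ; probe: [42, 22, 2, 15, 38, -5]

Check, running the answer program on each example:
  [-6, 31, -2, 36, 5, 15, -48, -2] -> [31, -2, 36, 5, 15, -2] -> [23, -10, 28, -3, 7, -10]
  [-21, -47, 49, -45, 20, -39, 46, 23] -> [49, 20, 46, 23] -> [41, 12, 38, 15]
  [-38, 17, -49, -26, -36, 38, -1, -38] -> [17, 38, -1] -> [9, 30, -9]
  [18, 18, 47, 8, 37, -24] -> [18, 18, 47, 8, 37] -> [10, 10, 39, 0, 29]
  [50, -9, -26, 46, 30, -28, -35, 46, 0] -> [50, 46, 30, 46, 0] -> [42, 38, 22, 38, -8]
  probe: [50, -29, -46, 30, 10, 23, -9, 46, 3] -> [50, 30, 10, 23, 46, 3] -> [42, 22, 2, 15, 38, -5]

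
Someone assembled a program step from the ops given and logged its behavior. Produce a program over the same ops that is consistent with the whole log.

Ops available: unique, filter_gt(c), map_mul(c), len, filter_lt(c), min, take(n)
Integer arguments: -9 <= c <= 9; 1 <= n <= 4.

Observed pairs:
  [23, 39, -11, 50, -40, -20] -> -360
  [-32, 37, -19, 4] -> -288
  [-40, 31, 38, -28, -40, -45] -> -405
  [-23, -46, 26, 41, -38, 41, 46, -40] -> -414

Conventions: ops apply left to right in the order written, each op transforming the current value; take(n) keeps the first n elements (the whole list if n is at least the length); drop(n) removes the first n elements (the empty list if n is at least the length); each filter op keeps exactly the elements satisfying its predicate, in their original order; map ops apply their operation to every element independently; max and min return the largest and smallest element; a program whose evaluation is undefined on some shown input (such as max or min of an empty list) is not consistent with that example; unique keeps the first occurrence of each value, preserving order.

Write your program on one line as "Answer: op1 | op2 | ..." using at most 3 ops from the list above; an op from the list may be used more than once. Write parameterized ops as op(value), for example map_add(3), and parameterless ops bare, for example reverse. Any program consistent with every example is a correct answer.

map_mul(9) | min

Check, running the answer program on each example:
  [23, 39, -11, 50, -40, -20] -> [207, 351, -99, 450, -360, -180] -> -360
  [-32, 37, -19, 4] -> [-288, 333, -171, 36] -> -288
  [-40, 31, 38, -28, -40, -45] -> [-360, 279, 342, -252, -360, -405] -> -405
  [-23, -46, 26, 41, -38, 41, 46, -40] -> [-207, -414, 234, 369, -342, 369, 414, -360] -> -414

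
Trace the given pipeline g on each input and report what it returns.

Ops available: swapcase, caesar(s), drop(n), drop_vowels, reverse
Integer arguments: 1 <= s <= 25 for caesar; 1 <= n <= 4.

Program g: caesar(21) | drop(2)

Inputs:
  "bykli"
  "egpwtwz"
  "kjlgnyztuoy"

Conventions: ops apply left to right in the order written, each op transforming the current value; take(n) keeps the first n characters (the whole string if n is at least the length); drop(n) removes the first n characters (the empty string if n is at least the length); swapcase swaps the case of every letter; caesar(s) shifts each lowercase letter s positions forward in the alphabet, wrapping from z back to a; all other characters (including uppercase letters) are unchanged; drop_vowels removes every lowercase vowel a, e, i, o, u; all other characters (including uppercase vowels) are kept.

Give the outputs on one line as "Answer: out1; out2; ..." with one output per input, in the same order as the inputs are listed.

"fgd"; "kroru"; "gbituopjt"

Execution, op by op:
  "bykli" -> "wtfgd" -> "fgd"
  "egpwtwz" -> "zbkroru" -> "kroru"
  "kjlgnyztuoy" -> "fegbituopjt" -> "gbituopjt"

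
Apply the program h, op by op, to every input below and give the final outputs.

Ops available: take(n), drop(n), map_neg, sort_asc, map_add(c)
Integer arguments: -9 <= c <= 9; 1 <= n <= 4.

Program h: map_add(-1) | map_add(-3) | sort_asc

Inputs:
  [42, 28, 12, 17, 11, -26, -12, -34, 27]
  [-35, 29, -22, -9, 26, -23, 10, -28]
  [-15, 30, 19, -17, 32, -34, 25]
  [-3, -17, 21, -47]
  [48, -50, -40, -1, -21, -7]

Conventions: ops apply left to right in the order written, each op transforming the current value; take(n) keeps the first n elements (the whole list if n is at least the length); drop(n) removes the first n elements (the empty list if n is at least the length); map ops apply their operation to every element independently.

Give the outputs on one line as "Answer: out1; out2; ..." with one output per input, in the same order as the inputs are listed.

[-38, -30, -16, 7, 8, 13, 23, 24, 38]; [-39, -32, -27, -26, -13, 6, 22, 25]; [-38, -21, -19, 15, 21, 26, 28]; [-51, -21, -7, 17]; [-54, -44, -25, -11, -5, 44]

Execution, op by op:
  [42, 28, 12, 17, 11, -26, -12, -34, 27] -> [41, 27, 11, 16, 10, -27, -13, -35, 26] -> [38, 24, 8, 13, 7, -30, -16, -38, 23] -> [-38, -30, -16, 7, 8, 13, 23, 24, 38]
  [-35, 29, -22, -9, 26, -23, 10, -28] -> [-36, 28, -23, -10, 25, -24, 9, -29] -> [-39, 25, -26, -13, 22, -27, 6, -32] -> [-39, -32, -27, -26, -13, 6, 22, 25]
  [-15, 30, 19, -17, 32, -34, 25] -> [-16, 29, 18, -18, 31, -35, 24] -> [-19, 26, 15, -21, 28, -38, 21] -> [-38, -21, -19, 15, 21, 26, 28]
  [-3, -17, 21, -47] -> [-4, -18, 20, -48] -> [-7, -21, 17, -51] -> [-51, -21, -7, 17]
  [48, -50, -40, -1, -21, -7] -> [47, -51, -41, -2, -22, -8] -> [44, -54, -44, -5, -25, -11] -> [-54, -44, -25, -11, -5, 44]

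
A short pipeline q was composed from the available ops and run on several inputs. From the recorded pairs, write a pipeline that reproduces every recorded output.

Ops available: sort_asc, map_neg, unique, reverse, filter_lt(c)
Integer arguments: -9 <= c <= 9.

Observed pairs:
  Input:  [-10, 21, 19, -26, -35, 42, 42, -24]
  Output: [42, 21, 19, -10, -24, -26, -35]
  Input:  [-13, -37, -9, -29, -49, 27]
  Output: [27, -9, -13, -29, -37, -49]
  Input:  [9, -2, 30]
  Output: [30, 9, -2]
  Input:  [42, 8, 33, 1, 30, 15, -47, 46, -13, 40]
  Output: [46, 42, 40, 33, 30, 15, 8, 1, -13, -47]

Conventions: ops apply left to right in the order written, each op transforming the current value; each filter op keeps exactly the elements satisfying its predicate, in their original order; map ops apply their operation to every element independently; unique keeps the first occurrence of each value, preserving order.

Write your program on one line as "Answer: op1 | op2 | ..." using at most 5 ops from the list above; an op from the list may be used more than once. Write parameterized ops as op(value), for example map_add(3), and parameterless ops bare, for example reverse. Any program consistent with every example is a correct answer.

map_neg | reverse | sort_asc | map_neg | unique

Check, running the answer program on each example:
  [-10, 21, 19, -26, -35, 42, 42, -24] -> [10, -21, -19, 26, 35, -42, -42, 24] -> [24, -42, -42, 35, 26, -19, -21, 10] -> [-42, -42, -21, -19, 10, 24, 26, 35] -> [42, 42, 21, 19, -10, -24, -26, -35] -> [42, 21, 19, -10, -24, -26, -35]
  [-13, -37, -9, -29, -49, 27] -> [13, 37, 9, 29, 49, -27] -> [-27, 49, 29, 9, 37, 13] -> [-27, 9, 13, 29, 37, 49] -> [27, -9, -13, -29, -37, -49] -> [27, -9, -13, -29, -37, -49]
  [9, -2, 30] -> [-9, 2, -30] -> [-30, 2, -9] -> [-30, -9, 2] -> [30, 9, -2] -> [30, 9, -2]
  [42, 8, 33, 1, 30, 15, -47, 46, -13, 40] -> [-42, -8, -33, -1, -30, -15, 47, -46, 13, -40] -> [-40, 13, -46, 47, -15, -30, -1, -33, -8, -42] -> [-46, -42, -40, -33, -30, -15, -8, -1, 13, 47] -> [46, 42, 40, 33, 30, 15, 8, 1, -13, -47] -> [46, 42, 40, 33, 30, 15, 8, 1, -13, -47]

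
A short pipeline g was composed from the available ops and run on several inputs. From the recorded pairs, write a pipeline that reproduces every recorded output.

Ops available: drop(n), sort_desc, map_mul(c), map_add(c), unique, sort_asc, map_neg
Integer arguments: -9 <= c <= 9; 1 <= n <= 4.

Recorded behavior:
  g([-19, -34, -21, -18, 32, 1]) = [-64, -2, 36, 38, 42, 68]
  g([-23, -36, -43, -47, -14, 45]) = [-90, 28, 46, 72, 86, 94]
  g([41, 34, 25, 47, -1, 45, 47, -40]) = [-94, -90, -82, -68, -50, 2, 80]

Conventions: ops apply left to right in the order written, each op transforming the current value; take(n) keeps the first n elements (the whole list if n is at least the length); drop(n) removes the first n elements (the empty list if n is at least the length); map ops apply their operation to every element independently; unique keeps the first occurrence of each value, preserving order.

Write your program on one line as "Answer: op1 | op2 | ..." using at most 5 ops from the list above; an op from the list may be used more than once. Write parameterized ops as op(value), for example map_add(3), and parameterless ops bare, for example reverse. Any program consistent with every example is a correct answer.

unique | map_neg | sort_asc | map_mul(2)

Check, running the answer program on each example:
  [-19, -34, -21, -18, 32, 1] -> [-19, -34, -21, -18, 32, 1] -> [19, 34, 21, 18, -32, -1] -> [-32, -1, 18, 19, 21, 34] -> [-64, -2, 36, 38, 42, 68]
  [-23, -36, -43, -47, -14, 45] -> [-23, -36, -43, -47, -14, 45] -> [23, 36, 43, 47, 14, -45] -> [-45, 14, 23, 36, 43, 47] -> [-90, 28, 46, 72, 86, 94]
  [41, 34, 25, 47, -1, 45, 47, -40] -> [41, 34, 25, 47, -1, 45, -40] -> [-41, -34, -25, -47, 1, -45, 40] -> [-47, -45, -41, -34, -25, 1, 40] -> [-94, -90, -82, -68, -50, 2, 80]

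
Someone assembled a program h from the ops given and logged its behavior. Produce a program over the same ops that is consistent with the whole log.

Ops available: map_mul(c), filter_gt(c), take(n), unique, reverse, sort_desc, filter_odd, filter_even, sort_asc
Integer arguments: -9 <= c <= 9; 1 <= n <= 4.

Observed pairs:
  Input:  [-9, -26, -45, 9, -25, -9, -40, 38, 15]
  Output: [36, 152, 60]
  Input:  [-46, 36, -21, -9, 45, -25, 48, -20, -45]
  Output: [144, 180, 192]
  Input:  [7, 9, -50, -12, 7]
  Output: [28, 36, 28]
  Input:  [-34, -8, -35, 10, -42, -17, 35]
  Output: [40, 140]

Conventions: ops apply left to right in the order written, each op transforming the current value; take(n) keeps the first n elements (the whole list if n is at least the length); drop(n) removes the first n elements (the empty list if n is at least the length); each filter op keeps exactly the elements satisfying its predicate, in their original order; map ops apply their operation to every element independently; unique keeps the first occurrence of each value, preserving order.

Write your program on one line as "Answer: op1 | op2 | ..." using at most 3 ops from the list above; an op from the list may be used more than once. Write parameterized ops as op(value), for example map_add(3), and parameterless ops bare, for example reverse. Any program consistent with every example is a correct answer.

map_mul(4) | filter_gt(7)

Check, running the answer program on each example:
  [-9, -26, -45, 9, -25, -9, -40, 38, 15] -> [-36, -104, -180, 36, -100, -36, -160, 152, 60] -> [36, 152, 60]
  [-46, 36, -21, -9, 45, -25, 48, -20, -45] -> [-184, 144, -84, -36, 180, -100, 192, -80, -180] -> [144, 180, 192]
  [7, 9, -50, -12, 7] -> [28, 36, -200, -48, 28] -> [28, 36, 28]
  [-34, -8, -35, 10, -42, -17, 35] -> [-136, -32, -140, 40, -168, -68, 140] -> [40, 140]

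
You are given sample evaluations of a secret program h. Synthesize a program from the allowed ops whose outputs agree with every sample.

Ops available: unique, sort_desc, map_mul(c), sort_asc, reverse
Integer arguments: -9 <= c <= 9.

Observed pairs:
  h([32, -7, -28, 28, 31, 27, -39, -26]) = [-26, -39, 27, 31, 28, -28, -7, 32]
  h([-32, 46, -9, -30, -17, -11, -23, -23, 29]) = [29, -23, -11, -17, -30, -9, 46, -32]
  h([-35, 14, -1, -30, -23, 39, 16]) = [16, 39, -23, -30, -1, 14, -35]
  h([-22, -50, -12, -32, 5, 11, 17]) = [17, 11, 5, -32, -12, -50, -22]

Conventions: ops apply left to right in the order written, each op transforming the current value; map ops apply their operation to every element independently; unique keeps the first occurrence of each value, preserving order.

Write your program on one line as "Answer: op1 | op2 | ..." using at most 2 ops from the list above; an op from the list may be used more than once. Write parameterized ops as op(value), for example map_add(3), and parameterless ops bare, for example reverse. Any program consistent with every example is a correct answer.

reverse | unique

Check, running the answer program on each example:
  [32, -7, -28, 28, 31, 27, -39, -26] -> [-26, -39, 27, 31, 28, -28, -7, 32] -> [-26, -39, 27, 31, 28, -28, -7, 32]
  [-32, 46, -9, -30, -17, -11, -23, -23, 29] -> [29, -23, -23, -11, -17, -30, -9, 46, -32] -> [29, -23, -11, -17, -30, -9, 46, -32]
  [-35, 14, -1, -30, -23, 39, 16] -> [16, 39, -23, -30, -1, 14, -35] -> [16, 39, -23, -30, -1, 14, -35]
  [-22, -50, -12, -32, 5, 11, 17] -> [17, 11, 5, -32, -12, -50, -22] -> [17, 11, 5, -32, -12, -50, -22]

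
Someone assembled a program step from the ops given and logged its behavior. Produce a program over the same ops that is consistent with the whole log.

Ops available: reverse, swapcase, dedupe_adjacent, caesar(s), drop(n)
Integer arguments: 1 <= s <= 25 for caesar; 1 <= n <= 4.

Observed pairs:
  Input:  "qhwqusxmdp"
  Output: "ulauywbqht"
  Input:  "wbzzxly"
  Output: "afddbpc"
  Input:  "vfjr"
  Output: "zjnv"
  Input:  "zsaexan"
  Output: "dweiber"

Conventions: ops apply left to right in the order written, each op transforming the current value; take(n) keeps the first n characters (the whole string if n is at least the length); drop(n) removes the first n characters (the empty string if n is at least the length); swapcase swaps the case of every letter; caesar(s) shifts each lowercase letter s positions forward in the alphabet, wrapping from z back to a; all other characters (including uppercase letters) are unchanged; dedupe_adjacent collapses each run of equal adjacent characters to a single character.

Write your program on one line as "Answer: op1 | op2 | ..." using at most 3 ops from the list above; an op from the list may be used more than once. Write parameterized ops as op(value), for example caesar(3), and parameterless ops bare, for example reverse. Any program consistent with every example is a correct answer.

caesar(2) | caesar(2)

Check, running the answer program on each example:
  "qhwqusxmdp" -> "sjyswuzofr" -> "ulauywbqht"
  "wbzzxly" -> "ydbbzna" -> "afddbpc"
  "vfjr" -> "xhlt" -> "zjnv"
  "zsaexan" -> "bucgzcp" -> "dweiber"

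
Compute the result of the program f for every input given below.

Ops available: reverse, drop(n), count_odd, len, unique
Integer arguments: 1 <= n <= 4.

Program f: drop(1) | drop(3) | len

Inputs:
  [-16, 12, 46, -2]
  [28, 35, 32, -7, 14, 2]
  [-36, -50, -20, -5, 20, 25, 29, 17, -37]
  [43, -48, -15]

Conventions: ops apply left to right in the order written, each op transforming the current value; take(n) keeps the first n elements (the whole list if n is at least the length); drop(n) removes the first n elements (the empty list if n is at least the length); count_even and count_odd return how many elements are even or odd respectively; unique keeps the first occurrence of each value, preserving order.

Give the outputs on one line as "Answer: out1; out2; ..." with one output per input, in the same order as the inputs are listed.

Execution, op by op:
  [-16, 12, 46, -2] -> [12, 46, -2] -> [] -> 0
  [28, 35, 32, -7, 14, 2] -> [35, 32, -7, 14, 2] -> [14, 2] -> 2
  [-36, -50, -20, -5, 20, 25, 29, 17, -37] -> [-50, -20, -5, 20, 25, 29, 17, -37] -> [20, 25, 29, 17, -37] -> 5
  [43, -48, -15] -> [-48, -15] -> [] -> 0

0; 2; 5; 0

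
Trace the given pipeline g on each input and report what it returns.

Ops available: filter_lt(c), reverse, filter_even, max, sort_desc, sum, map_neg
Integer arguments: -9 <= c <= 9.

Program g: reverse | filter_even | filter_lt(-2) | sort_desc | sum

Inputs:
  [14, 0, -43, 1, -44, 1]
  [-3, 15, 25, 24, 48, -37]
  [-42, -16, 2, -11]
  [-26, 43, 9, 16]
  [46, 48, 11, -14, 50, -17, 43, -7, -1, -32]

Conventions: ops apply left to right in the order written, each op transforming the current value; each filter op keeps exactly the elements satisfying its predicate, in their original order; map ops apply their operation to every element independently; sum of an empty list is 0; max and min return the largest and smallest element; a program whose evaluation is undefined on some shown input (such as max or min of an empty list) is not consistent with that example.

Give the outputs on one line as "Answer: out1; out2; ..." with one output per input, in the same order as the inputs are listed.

-44; 0; -58; -26; -46

Execution, op by op:
  [14, 0, -43, 1, -44, 1] -> [1, -44, 1, -43, 0, 14] -> [-44, 0, 14] -> [-44] -> [-44] -> -44
  [-3, 15, 25, 24, 48, -37] -> [-37, 48, 24, 25, 15, -3] -> [48, 24] -> [] -> [] -> 0
  [-42, -16, 2, -11] -> [-11, 2, -16, -42] -> [2, -16, -42] -> [-16, -42] -> [-16, -42] -> -58
  [-26, 43, 9, 16] -> [16, 9, 43, -26] -> [16, -26] -> [-26] -> [-26] -> -26
  [46, 48, 11, -14, 50, -17, 43, -7, -1, -32] -> [-32, -1, -7, 43, -17, 50, -14, 11, 48, 46] -> [-32, 50, -14, 48, 46] -> [-32, -14] -> [-14, -32] -> -46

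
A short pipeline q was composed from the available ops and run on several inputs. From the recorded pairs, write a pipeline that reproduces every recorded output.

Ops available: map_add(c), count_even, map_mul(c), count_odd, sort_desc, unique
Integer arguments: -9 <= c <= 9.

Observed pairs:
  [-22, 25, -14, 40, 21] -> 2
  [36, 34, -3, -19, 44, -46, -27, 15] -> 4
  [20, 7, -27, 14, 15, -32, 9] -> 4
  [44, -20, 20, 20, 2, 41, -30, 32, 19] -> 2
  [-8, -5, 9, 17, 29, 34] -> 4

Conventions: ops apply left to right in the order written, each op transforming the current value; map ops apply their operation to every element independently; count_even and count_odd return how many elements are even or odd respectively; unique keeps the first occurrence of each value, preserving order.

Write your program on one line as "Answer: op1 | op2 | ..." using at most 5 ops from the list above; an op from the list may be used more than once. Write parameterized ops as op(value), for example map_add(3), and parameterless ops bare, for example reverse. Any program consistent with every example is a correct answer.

map_add(-6) | map_add(2) | map_add(-8) | map_add(1) | count_even

Check, running the answer program on each example:
  [-22, 25, -14, 40, 21] -> [-28, 19, -20, 34, 15] -> [-26, 21, -18, 36, 17] -> [-34, 13, -26, 28, 9] -> [-33, 14, -25, 29, 10] -> 2
  [36, 34, -3, -19, 44, -46, -27, 15] -> [30, 28, -9, -25, 38, -52, -33, 9] -> [32, 30, -7, -23, 40, -50, -31, 11] -> [24, 22, -15, -31, 32, -58, -39, 3] -> [25, 23, -14, -30, 33, -57, -38, 4] -> 4
  [20, 7, -27, 14, 15, -32, 9] -> [14, 1, -33, 8, 9, -38, 3] -> [16, 3, -31, 10, 11, -36, 5] -> [8, -5, -39, 2, 3, -44, -3] -> [9, -4, -38, 3, 4, -43, -2] -> 4
  [44, -20, 20, 20, 2, 41, -30, 32, 19] -> [38, -26, 14, 14, -4, 35, -36, 26, 13] -> [40, -24, 16, 16, -2, 37, -34, 28, 15] -> [32, -32, 8, 8, -10, 29, -42, 20, 7] -> [33, -31, 9, 9, -9, 30, -41, 21, 8] -> 2
  [-8, -5, 9, 17, 29, 34] -> [-14, -11, 3, 11, 23, 28] -> [-12, -9, 5, 13, 25, 30] -> [-20, -17, -3, 5, 17, 22] -> [-19, -16, -2, 6, 18, 23] -> 4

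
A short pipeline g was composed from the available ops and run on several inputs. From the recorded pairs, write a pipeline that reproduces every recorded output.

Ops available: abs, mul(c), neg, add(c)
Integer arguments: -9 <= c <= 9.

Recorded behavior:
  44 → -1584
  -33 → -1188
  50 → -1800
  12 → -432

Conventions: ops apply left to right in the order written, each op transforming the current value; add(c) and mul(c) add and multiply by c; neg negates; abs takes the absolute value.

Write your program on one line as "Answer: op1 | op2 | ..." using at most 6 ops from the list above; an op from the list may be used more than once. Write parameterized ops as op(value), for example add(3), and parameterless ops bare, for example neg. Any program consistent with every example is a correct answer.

neg | abs | mul(6) | mul(6) | neg

Check, running the answer program on each example:
  44 -> -44 -> 44 -> 264 -> 1584 -> -1584
  -33 -> 33 -> 33 -> 198 -> 1188 -> -1188
  50 -> -50 -> 50 -> 300 -> 1800 -> -1800
  12 -> -12 -> 12 -> 72 -> 432 -> -432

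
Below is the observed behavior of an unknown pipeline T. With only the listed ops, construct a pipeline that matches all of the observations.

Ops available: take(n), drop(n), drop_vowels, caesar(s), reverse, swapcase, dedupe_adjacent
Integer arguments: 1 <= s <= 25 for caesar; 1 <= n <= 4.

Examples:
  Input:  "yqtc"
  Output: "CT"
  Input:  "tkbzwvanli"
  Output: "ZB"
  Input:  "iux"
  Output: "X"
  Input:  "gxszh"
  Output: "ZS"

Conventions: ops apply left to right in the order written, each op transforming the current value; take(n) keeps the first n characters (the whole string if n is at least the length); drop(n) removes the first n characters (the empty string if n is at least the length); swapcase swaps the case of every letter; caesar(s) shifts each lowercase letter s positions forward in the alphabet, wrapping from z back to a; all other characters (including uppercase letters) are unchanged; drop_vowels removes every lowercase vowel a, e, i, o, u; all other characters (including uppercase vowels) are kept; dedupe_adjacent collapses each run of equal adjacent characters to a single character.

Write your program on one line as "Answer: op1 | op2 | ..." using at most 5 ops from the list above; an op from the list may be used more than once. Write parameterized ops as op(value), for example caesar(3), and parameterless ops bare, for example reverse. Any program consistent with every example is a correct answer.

drop(2) | drop_vowels | take(2) | reverse | swapcase

Check, running the answer program on each example:
  "yqtc" -> "tc" -> "tc" -> "tc" -> "ct" -> "CT"
  "tkbzwvanli" -> "bzwvanli" -> "bzwvnl" -> "bz" -> "zb" -> "ZB"
  "iux" -> "x" -> "x" -> "x" -> "x" -> "X"
  "gxszh" -> "szh" -> "szh" -> "sz" -> "zs" -> "ZS"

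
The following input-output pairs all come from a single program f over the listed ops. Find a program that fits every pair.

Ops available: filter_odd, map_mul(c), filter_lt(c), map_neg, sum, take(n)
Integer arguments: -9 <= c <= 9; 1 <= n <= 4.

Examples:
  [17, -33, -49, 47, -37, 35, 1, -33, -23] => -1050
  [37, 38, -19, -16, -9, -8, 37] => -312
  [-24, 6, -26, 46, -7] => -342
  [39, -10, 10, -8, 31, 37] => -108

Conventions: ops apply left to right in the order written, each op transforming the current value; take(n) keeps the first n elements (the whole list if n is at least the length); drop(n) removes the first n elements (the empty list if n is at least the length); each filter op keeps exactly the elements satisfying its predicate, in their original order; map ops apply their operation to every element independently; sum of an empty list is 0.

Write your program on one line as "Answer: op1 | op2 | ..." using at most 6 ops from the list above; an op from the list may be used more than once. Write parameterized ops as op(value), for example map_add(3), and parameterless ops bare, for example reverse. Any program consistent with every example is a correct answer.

filter_lt(8) | map_mul(6) | filter_lt(7) | filter_lt(5) | sum

Check, running the answer program on each example:
  [17, -33, -49, 47, -37, 35, 1, -33, -23] -> [-33, -49, -37, 1, -33, -23] -> [-198, -294, -222, 6, -198, -138] -> [-198, -294, -222, 6, -198, -138] -> [-198, -294, -222, -198, -138] -> -1050
  [37, 38, -19, -16, -9, -8, 37] -> [-19, -16, -9, -8] -> [-114, -96, -54, -48] -> [-114, -96, -54, -48] -> [-114, -96, -54, -48] -> -312
  [-24, 6, -26, 46, -7] -> [-24, 6, -26, -7] -> [-144, 36, -156, -42] -> [-144, -156, -42] -> [-144, -156, -42] -> -342
  [39, -10, 10, -8, 31, 37] -> [-10, -8] -> [-60, -48] -> [-60, -48] -> [-60, -48] -> -108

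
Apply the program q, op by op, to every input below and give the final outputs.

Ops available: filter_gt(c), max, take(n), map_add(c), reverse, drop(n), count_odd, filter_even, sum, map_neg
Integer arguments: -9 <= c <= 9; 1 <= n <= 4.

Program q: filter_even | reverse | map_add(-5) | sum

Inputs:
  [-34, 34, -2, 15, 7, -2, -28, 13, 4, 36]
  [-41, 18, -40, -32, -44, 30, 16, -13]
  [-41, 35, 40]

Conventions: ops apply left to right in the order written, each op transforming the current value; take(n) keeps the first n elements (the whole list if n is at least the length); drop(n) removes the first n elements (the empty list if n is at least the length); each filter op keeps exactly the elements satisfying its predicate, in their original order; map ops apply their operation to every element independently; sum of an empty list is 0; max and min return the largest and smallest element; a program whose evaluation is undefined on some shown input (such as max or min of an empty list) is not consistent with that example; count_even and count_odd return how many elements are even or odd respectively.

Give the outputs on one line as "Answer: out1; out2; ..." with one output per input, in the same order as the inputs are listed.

Execution, op by op:
  [-34, 34, -2, 15, 7, -2, -28, 13, 4, 36] -> [-34, 34, -2, -2, -28, 4, 36] -> [36, 4, -28, -2, -2, 34, -34] -> [31, -1, -33, -7, -7, 29, -39] -> -27
  [-41, 18, -40, -32, -44, 30, 16, -13] -> [18, -40, -32, -44, 30, 16] -> [16, 30, -44, -32, -40, 18] -> [11, 25, -49, -37, -45, 13] -> -82
  [-41, 35, 40] -> [40] -> [40] -> [35] -> 35

-27; -82; 35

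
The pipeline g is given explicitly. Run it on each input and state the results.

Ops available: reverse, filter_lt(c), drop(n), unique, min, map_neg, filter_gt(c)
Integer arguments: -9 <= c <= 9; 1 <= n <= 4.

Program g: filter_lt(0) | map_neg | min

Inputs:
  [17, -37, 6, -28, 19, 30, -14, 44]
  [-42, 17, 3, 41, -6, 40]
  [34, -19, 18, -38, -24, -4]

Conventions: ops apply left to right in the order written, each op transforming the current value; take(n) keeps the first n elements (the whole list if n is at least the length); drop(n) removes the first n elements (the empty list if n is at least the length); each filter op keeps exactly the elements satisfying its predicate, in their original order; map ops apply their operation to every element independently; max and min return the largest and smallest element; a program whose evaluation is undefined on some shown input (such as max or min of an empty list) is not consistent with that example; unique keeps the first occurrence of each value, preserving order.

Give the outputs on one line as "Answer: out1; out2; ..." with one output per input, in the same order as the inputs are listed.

14; 6; 4

Execution, op by op:
  [17, -37, 6, -28, 19, 30, -14, 44] -> [-37, -28, -14] -> [37, 28, 14] -> 14
  [-42, 17, 3, 41, -6, 40] -> [-42, -6] -> [42, 6] -> 6
  [34, -19, 18, -38, -24, -4] -> [-19, -38, -24, -4] -> [19, 38, 24, 4] -> 4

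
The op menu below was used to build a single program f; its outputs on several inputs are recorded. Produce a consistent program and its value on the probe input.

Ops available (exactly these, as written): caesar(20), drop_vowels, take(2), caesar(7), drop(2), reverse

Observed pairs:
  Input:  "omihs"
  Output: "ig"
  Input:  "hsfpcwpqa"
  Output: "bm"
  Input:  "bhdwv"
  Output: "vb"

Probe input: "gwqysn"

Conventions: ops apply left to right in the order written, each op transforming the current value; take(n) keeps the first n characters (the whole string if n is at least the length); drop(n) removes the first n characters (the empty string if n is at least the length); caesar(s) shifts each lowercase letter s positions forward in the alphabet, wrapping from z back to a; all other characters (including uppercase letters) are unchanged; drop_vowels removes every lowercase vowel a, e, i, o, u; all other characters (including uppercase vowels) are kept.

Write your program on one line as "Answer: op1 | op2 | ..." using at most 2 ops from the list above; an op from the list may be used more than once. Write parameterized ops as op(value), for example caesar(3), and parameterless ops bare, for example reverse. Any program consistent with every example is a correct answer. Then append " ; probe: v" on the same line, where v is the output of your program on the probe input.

take(2) | caesar(20) ; probe: "aq"

Check, running the answer program on each example:
  "omihs" -> "om" -> "ig"
  "hsfpcwpqa" -> "hs" -> "bm"
  "bhdwv" -> "bh" -> "vb"
  probe: "gwqysn" -> "gw" -> "aq"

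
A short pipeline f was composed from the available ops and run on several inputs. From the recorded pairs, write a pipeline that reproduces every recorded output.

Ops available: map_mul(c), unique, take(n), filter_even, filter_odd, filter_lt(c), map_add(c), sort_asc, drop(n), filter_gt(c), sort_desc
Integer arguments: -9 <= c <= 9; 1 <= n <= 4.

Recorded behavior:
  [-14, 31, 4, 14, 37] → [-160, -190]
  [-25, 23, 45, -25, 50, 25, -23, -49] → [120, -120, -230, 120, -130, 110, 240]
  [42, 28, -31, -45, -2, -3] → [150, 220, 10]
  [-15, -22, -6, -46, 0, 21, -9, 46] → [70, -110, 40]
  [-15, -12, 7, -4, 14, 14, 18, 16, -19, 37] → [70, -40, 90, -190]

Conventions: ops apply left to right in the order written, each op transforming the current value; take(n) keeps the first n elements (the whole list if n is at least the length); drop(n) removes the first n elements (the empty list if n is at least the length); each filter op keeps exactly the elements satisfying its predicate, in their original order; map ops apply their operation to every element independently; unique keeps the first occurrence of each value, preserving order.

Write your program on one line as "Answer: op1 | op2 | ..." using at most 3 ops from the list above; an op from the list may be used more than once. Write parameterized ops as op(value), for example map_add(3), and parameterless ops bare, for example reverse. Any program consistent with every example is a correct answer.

map_add(1) | map_mul(-5) | filter_even

Check, running the answer program on each example:
  [-14, 31, 4, 14, 37] -> [-13, 32, 5, 15, 38] -> [65, -160, -25, -75, -190] -> [-160, -190]
  [-25, 23, 45, -25, 50, 25, -23, -49] -> [-24, 24, 46, -24, 51, 26, -22, -48] -> [120, -120, -230, 120, -255, -130, 110, 240] -> [120, -120, -230, 120, -130, 110, 240]
  [42, 28, -31, -45, -2, -3] -> [43, 29, -30, -44, -1, -2] -> [-215, -145, 150, 220, 5, 10] -> [150, 220, 10]
  [-15, -22, -6, -46, 0, 21, -9, 46] -> [-14, -21, -5, -45, 1, 22, -8, 47] -> [70, 105, 25, 225, -5, -110, 40, -235] -> [70, -110, 40]
  [-15, -12, 7, -4, 14, 14, 18, 16, -19, 37] -> [-14, -11, 8, -3, 15, 15, 19, 17, -18, 38] -> [70, 55, -40, 15, -75, -75, -95, -85, 90, -190] -> [70, -40, 90, -190]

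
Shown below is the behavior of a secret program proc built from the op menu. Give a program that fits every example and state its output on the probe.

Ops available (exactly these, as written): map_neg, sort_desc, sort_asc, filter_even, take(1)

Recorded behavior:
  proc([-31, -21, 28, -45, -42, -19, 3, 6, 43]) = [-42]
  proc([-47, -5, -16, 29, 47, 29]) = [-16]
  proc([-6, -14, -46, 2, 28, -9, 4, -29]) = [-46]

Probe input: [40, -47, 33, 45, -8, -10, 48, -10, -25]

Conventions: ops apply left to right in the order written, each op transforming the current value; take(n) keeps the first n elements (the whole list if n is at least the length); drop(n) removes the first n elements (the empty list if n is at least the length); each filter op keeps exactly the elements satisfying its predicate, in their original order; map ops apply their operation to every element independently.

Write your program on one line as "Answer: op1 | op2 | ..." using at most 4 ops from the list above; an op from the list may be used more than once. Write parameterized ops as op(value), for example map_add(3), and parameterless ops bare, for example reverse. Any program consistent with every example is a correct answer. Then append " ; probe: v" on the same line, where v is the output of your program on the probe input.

sort_asc | filter_even | take(1) ; probe: [-10]

Check, running the answer program on each example:
  [-31, -21, 28, -45, -42, -19, 3, 6, 43] -> [-45, -42, -31, -21, -19, 3, 6, 28, 43] -> [-42, 6, 28] -> [-42]
  [-47, -5, -16, 29, 47, 29] -> [-47, -16, -5, 29, 29, 47] -> [-16] -> [-16]
  [-6, -14, -46, 2, 28, -9, 4, -29] -> [-46, -29, -14, -9, -6, 2, 4, 28] -> [-46, -14, -6, 2, 4, 28] -> [-46]
  probe: [40, -47, 33, 45, -8, -10, 48, -10, -25] -> [-47, -25, -10, -10, -8, 33, 40, 45, 48] -> [-10, -10, -8, 40, 48] -> [-10]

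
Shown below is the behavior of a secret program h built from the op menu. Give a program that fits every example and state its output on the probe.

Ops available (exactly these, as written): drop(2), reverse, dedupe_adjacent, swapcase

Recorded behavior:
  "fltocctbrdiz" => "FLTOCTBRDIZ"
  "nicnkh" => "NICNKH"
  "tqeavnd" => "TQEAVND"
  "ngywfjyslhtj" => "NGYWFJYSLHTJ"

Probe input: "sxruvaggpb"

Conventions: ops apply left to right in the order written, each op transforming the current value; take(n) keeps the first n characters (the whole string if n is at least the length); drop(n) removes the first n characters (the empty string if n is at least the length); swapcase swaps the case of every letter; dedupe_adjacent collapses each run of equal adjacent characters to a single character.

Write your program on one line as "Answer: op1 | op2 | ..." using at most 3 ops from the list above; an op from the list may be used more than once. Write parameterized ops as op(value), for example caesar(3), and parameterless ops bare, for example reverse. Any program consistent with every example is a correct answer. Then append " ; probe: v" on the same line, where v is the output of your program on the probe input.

swapcase | dedupe_adjacent ; probe: "SXRUVAGPB"

Check, running the answer program on each example:
  "fltocctbrdiz" -> "FLTOCCTBRDIZ" -> "FLTOCTBRDIZ"
  "nicnkh" -> "NICNKH" -> "NICNKH"
  "tqeavnd" -> "TQEAVND" -> "TQEAVND"
  "ngywfjyslhtj" -> "NGYWFJYSLHTJ" -> "NGYWFJYSLHTJ"
  probe: "sxruvaggpb" -> "SXRUVAGGPB" -> "SXRUVAGPB"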